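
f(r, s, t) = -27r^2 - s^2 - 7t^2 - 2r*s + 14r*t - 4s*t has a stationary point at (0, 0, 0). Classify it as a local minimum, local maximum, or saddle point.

The Hessian at the origin is H = [[-54, -2, 14], [-2, -2, -4], [14, -4, -14]].
Symmetric row and column elimination reduces H to a congruent diagonal form with pivots -54, -52/27, 3/13.
That gives 1 positive, 2 negative pivots.
H is indefinite, so the origin is a saddle point.

saddle point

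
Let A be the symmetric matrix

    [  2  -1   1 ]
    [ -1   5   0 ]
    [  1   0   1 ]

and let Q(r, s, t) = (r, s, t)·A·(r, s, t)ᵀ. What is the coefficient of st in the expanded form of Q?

0

The coefficient of st is A[2,3] + A[3,2] = 2·0 = 0.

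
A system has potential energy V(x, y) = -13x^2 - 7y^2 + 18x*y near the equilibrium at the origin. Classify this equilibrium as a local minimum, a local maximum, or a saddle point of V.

The Hessian at the origin is H = [[-26, 18], [18, -14]].
det H = -26·-14 − (18)² = 40 > 0 and H[1,1] = -26 < 0, so H is negative definite.
Therefore the origin is a local maximum.

local maximum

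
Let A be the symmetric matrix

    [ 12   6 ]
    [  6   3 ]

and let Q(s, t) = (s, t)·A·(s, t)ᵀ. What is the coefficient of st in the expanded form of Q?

12

The coefficient of st is A[1,2] + A[2,1] = 2·6 = 12.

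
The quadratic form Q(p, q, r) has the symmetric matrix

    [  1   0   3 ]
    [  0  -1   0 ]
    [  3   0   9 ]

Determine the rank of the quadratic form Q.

Congruent diagonalization of A (simultaneous row and column reduction) yields pivots 1, -1, 0.
Counting signs: 1 positive, 1 negative, 1 zero.
The rank is the number of nonzero pivots: 2.

2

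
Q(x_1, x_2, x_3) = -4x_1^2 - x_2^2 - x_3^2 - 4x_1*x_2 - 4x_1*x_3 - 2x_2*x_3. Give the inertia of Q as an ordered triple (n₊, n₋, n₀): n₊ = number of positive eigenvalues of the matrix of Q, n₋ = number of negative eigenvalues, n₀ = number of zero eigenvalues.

The associated matrix is A = [[-4, -2, -2], [-2, -1, -1], [-2, -1, -1]].
Row-reducing A symmetrically gives the diagonal entries -4, 0, 0.
So there are 1 negative, 2 zero pivots.

(0, 1, 2)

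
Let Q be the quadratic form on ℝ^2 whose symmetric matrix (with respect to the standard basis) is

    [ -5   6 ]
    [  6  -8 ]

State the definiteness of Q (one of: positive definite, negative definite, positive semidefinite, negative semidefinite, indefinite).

Leading principal minors: Δ_1 = -5, Δ_2 = 4.
The signs alternate starting with Δ_1 < 0, so by Sylvester's criterion Q is negative definite.

negative definite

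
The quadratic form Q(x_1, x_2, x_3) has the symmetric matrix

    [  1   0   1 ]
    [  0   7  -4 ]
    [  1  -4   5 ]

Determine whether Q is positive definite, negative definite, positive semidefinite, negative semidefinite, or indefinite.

positive definite

Row-reducing A symmetrically gives the diagonal entries 1, 7, 12/7.
Counting signs: 3 positive.
Hence Q is positive definite.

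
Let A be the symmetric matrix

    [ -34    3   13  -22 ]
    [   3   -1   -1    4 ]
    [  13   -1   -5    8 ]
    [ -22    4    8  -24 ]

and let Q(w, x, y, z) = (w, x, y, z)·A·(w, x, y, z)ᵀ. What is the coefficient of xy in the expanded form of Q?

The coefficient of xy is A[2,3] + A[3,2] = 2·(-1) = -2.

-2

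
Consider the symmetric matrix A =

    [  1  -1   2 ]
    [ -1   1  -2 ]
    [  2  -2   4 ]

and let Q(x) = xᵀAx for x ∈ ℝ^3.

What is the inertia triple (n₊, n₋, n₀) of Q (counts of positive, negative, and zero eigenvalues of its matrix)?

Applying the same elementary operations to the rows and columns of A produces a congruent diagonal matrix with entries 1, 0, 0.
Counting signs: 1 positive, 2 zero.

(1, 0, 2)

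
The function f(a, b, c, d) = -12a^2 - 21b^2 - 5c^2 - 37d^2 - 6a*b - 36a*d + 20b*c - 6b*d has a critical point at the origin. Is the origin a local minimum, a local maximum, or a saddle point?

local maximum

The Hessian at the origin is H = [[-24, -6, 0, -36], [-6, -42, 20, -6], [0, 20, -10, 0], [-36, -6, 0, -74]].
An LDLᵀ factorisation of H has diagonal entries -24, -81/2, -10/81, -2.
Counting signs: 4 negative.
H is negative definite, so the origin is a strict local maximum.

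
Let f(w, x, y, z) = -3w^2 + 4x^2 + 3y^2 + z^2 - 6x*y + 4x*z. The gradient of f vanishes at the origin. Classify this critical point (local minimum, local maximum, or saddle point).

The Hessian at the origin is H = [[-6, 0, 0, 0], [0, 8, -6, 4], [0, -6, 6, 0], [0, 4, 0, 2]].
An LDLᵀ factorisation of H has diagonal entries -6, 8, 3/2, -6.
Counting signs: 2 positive, 2 negative.
H is indefinite, so the origin is a saddle point.

saddle point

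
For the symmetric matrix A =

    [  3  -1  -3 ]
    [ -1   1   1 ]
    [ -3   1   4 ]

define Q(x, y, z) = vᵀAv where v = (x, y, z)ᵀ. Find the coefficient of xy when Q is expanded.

The coefficient of xy is A[1,2] + A[2,1] = 2·(-1) = -2.

-2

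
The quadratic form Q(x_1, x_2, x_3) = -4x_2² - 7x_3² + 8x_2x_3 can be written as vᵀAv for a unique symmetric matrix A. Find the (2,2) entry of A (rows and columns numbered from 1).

-4

The coefficient of x_2² in Q is -4, and that is exactly A[2,2].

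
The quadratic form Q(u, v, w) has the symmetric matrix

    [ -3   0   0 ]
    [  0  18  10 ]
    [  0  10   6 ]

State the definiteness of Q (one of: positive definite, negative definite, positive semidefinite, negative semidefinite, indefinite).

Applying the same elementary operations to the rows and columns of A produces a congruent diagonal matrix with entries -3, 18, 4/9.
Counting signs: 2 positive, 1 negative.
Hence Q is indefinite.

indefinite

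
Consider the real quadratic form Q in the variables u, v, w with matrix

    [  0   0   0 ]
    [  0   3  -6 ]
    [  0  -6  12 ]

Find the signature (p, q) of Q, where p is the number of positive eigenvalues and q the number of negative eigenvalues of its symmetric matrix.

Symmetric row and column elimination reduces A to a congruent diagonal form with pivots 0, 3, 0.
So there are 1 positive, 2 zero pivots.

(1, 0)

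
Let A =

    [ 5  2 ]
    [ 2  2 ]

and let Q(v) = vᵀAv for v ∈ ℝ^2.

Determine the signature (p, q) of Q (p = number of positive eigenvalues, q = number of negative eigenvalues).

(2, 0)

Applying the same elementary operations to the rows and columns of A produces a congruent diagonal matrix with entries 5, 6/5.
So there are 2 positive pivots.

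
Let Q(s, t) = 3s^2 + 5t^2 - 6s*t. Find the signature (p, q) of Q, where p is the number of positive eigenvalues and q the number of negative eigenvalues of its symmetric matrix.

(2, 0)

Write A = [[3, -3], [-3, 5]].
Applying the same elementary operations to the rows and columns of A produces a congruent diagonal matrix with entries 3, 2.
So there are 2 positive pivots.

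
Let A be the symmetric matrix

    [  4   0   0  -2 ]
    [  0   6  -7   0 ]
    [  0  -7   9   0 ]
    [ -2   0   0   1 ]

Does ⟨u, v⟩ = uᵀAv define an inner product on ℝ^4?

Congruent diagonalization of A (simultaneous row and column reduction) yields pivots 4, 6, 5/6, 0.
Counting signs: 3 positive, 1 zero.
Hence Q is positive semidefinite.
⟨·,·⟩ is an inner product exactly when A is positive definite.

no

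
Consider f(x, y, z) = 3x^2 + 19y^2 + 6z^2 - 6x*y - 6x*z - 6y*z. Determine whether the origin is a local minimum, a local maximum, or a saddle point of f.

local minimum

The Hessian at the origin is H = [[6, -6, -6], [-6, 38, -6], [-6, -6, 12]].
Applying the same elementary operations to the rows and columns of H produces a congruent diagonal matrix with entries 6, 32, 3/2.
So there are 3 positive pivots.
H is positive definite, so the origin is a strict local minimum.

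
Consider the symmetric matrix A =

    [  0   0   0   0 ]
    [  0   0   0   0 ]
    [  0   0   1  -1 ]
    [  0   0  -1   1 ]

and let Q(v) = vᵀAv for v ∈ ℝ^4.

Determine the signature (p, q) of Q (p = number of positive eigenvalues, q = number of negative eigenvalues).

Symmetric row and column elimination reduces A to a congruent diagonal form with pivots 0, 0, 1, 0.
That gives 1 positive, 3 zero pivots.

(1, 0)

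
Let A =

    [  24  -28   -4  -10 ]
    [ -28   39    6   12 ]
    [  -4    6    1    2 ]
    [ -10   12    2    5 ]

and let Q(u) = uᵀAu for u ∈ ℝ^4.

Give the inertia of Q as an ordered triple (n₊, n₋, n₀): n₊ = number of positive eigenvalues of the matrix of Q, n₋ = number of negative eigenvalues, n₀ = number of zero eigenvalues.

(3, 1, 0)

Congruent diagonalization of A (simultaneous row and column reduction) yields pivots 24, 19/3, 1/19, -1/2.
So there are 3 positive, 1 negative pivots.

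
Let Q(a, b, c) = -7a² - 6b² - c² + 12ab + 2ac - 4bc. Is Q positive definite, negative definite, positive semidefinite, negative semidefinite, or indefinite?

indefinite

The associated matrix is A = [[-7, 6, 1], [6, -6, -2], [1, -2, -1]].
Congruent diagonalization of A (simultaneous row and column reduction) yields pivots -7, -6/7, 2/3.
That gives 1 positive, 2 negative pivots.
Hence Q is indefinite.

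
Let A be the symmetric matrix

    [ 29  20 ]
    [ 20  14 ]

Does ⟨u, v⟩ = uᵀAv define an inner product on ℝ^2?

For the 2×2 matrix [[29, 20], [20, 14]]: det = 29·14 − (20)² = 6, trace = 43.
det > 0 so both eigenvalues share the sign of the trace; trace = 43 > 0 ⇒ both positive.
⟨·,·⟩ is an inner product exactly when A is positive definite.

yes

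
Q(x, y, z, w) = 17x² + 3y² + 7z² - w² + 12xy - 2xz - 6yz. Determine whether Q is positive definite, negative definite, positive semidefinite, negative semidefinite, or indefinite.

The associated matrix is A = [[17, 6, -1, 0], [6, 3, -3, 0], [-1, -3, 7, 0], [0, 0, 0, -1]].
Row-reducing A symmetrically gives the diagonal entries 17, 15/17, -1, -1.
So there are 2 positive, 2 negative pivots.
Hence Q is indefinite.

indefinite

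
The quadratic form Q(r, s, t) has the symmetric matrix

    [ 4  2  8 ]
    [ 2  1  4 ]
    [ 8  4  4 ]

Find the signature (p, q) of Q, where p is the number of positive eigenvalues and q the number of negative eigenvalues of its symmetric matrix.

(1, 1)

Congruent diagonalization of A (simultaneous row and column reduction) yields pivots 4, 0, -12.
That gives 1 positive, 1 negative, 1 zero pivots.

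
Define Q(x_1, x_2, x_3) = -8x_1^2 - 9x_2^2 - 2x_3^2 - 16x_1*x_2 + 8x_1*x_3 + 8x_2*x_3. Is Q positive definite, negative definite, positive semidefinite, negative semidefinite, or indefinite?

negative semidefinite

The symmetric matrix is A = [[-8, -8, 4], [-8, -9, 4], [4, 4, -2]].
Row-reducing A symmetrically gives the diagonal entries -8, -1, 0.
That gives 2 negative, 1 zero pivots.
Hence Q is negative semidefinite.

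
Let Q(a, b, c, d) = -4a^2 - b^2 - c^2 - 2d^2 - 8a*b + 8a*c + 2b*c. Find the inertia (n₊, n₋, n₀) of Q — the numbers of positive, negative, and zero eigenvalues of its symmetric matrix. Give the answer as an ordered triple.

The symmetric matrix is A = [[-4, -4, 4, 0], [-4, -1, 1, 0], [4, 1, -1, 0], [0, 0, 0, -2]].
Row-reducing A symmetrically gives the diagonal entries -4, 3, 0, -2.
Counting signs: 1 positive, 2 negative, 1 zero.

(1, 2, 1)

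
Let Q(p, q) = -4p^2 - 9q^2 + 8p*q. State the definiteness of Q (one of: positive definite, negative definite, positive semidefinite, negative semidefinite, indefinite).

The symmetric matrix of Q is A = [[-4, 4], [4, -9]].
Leading principal minors: Δ_1 = -4, Δ_2 = 20.
The signs alternate starting with Δ_1 < 0, so by Sylvester's criterion Q is negative definite.

negative definite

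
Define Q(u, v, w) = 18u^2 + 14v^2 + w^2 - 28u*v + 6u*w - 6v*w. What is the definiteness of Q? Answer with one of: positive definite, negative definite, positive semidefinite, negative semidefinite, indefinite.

positive definite

The symmetric matrix of Q is A = [[18, -14, 3], [-14, 14, -3], [3, -3, 1]].
Leading principal minors: Δ_1 = 18, Δ_2 = 56, Δ_3 = 20.
All leading principal minors are positive, so by Sylvester's criterion Q is positive definite.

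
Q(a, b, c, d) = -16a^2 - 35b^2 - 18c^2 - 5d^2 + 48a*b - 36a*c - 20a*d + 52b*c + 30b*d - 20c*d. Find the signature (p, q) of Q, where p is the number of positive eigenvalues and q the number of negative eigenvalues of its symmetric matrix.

(2, 1)

The symmetric matrix is A = [[-16, 24, -18, -10], [24, -35, 26, 15], [-18, 26, -18, -10], [-10, 15, -10, -5]].
Symmetric row and column elimination reduces A to a congruent diagonal form with pivots -16, 1, 5/4, 0.
So there are 2 positive, 1 negative, 1 zero pivots.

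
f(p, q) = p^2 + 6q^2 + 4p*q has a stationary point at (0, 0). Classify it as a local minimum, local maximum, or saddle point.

The Hessian at the origin is H = [[2, 4], [4, 12]].
det H = 2·12 − (4)² = 8 > 0 and H[1,1] = 2 > 0, so H is positive definite.
Therefore the origin is a local minimum.

local minimum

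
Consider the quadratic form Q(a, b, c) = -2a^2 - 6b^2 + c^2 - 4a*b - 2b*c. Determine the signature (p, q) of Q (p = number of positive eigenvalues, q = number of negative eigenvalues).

Write A = [[-2, -2, 0], [-2, -6, -1], [0, -1, 1]].
An LDLᵀ factorisation of A has diagonal entries -2, -4, 5/4.
Counting signs: 1 positive, 2 negative.

(1, 2)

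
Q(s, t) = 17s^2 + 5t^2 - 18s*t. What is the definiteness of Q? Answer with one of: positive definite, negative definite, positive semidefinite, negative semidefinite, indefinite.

The symmetric matrix of Q is [[17, -9], [-9, 5]].
For the 2×2 matrix [[17, -9], [-9, 5]]: det = 17·5 − (-9)² = 4, trace = 22.
det > 0 so both eigenvalues share the sign of the trace; trace = 22 > 0 ⇒ both positive.

positive definite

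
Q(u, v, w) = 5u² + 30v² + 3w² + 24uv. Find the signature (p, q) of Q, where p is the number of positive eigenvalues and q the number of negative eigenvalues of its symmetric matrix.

(3, 0)

The symmetric matrix is A = [[5, 12, 0], [12, 30, 0], [0, 0, 3]].
Row-reducing A symmetrically gives the diagonal entries 5, 6/5, 3.
That gives 3 positive pivots.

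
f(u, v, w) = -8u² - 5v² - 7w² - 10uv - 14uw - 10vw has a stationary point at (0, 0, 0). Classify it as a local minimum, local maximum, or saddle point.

The Hessian at the origin is H = [[-16, -10, -14], [-10, -10, -10], [-14, -10, -14]].
Symmetric row and column elimination reduces H to a congruent diagonal form with pivots -16, -15/4, -4/3.
Counting signs: 3 negative.
H is negative definite, so the origin is a strict local maximum.

local maximum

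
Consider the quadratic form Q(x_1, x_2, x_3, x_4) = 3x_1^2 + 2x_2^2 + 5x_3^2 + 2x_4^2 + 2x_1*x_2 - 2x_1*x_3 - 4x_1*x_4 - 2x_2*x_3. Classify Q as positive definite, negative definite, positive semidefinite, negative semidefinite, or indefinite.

The symmetric matrix of Q is A = [[3, 1, -1, -2], [1, 2, -1, 0], [-1, -1, 5, 0], [-2, 0, 0, 2]].
Leading principal minors: Δ_1 = 3, Δ_2 = 5, Δ_3 = 22, Δ_4 = 8.
All leading principal minors are positive, so by Sylvester's criterion Q is positive definite.

positive definite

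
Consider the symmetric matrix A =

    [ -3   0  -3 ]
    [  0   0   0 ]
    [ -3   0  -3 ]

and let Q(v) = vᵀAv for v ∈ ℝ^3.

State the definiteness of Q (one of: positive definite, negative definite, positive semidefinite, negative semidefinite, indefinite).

Congruent diagonalization of A (simultaneous row and column reduction) yields pivots -3, 0, 0.
That gives 1 negative, 2 zero pivots.
Hence Q is negative semidefinite.

negative semidefinite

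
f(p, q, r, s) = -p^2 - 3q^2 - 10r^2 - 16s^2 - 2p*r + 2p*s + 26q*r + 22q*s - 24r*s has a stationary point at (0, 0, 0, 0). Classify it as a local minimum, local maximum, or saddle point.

The Hessian at the origin is H = [[-2, 0, -2, 2], [0, -6, 26, 22], [-2, 26, -20, -24], [2, 22, -24, -32]].
Symmetric row and column elimination reduces H to a congruent diagonal form with pivots -2, -6, 284/3, -8/71.
So there are 1 positive, 3 negative pivots.
H is indefinite, so the origin is a saddle point.

saddle point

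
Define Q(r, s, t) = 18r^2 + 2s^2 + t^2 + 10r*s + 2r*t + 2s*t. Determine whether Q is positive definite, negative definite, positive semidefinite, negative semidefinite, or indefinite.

positive definite

The associated matrix is A = [[18, 5, 1], [5, 2, 1], [1, 1, 1]].
An LDLᵀ factorisation of A has diagonal entries 18, 11/18, 1/11.
So there are 3 positive pivots.
Hence Q is positive definite.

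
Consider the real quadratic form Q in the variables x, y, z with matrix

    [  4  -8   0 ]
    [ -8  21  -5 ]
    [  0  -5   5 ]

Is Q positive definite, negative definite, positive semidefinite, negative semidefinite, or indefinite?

Row-reducing A symmetrically gives the diagonal entries 4, 5, 0.
Counting signs: 2 positive, 1 zero.
Hence Q is positive semidefinite.

positive semidefinite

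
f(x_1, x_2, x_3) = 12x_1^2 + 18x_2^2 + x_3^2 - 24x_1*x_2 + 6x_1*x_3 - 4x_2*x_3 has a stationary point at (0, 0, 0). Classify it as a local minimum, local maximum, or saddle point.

The Hessian at the origin is H = [[24, -24, 6], [-24, 36, -4], [6, -4, 2]].
Congruent diagonalization of H (simultaneous row and column reduction) yields pivots 24, 12, 1/6.
Counting signs: 3 positive.
H is positive definite, so the origin is a strict local minimum.

local minimum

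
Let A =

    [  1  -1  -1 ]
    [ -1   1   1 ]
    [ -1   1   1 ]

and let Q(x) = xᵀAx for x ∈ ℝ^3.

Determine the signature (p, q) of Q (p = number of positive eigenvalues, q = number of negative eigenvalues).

(1, 0)

Congruent diagonalization of A (simultaneous row and column reduction) yields pivots 1, 0, 0.
Counting signs: 1 positive, 2 zero.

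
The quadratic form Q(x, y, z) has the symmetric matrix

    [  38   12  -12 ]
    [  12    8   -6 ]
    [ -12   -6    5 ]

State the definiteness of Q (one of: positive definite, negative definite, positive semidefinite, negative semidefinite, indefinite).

Leading principal minors: Δ_1 = 38, Δ_2 = 160, Δ_3 = 8.
All leading principal minors are positive, so by Sylvester's criterion Q is positive definite.

positive definite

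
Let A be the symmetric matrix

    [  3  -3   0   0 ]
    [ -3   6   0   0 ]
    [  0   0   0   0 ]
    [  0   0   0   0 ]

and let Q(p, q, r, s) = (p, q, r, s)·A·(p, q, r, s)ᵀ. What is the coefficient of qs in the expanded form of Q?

0

The coefficient of qs is A[2,4] + A[4,2] = 2·0 = 0.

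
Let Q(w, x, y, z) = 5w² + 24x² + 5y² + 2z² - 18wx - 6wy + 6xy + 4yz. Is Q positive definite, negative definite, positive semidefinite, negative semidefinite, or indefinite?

Write A = [[5, -9, -3, 0], [-9, 24, 3, 0], [-3, 3, 5, 2], [0, 0, 2, 2]].
Symmetric row and column elimination reduces A to a congruent diagonal form with pivots 5, 39/5, 32/13, 3/8.
Counting signs: 4 positive.
Hence Q is positive definite.

positive definite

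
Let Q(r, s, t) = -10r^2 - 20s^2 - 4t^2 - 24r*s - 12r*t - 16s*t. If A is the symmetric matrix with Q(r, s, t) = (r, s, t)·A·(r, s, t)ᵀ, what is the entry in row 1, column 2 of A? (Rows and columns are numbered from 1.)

-12

The coefficient of r·s in Q is -24. For a symmetric A this equals A[1,2] + A[2,1] = 2·A[1,2].
So A[1,2] = -24/2 = -12.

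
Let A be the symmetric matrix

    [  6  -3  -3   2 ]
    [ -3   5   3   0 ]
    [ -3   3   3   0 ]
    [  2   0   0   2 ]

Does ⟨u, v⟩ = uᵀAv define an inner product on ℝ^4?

Applying the same elementary operations to the rows and columns of A produces a congruent diagonal matrix with entries 6, 7/2, 6/7, 2/3.
Counting signs: 4 positive.
Hence Q is positive definite.
⟨·,·⟩ is an inner product exactly when A is positive definite.

yes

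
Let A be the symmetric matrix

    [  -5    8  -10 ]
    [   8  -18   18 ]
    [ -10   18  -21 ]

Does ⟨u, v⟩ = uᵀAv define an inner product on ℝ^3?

An LDLᵀ factorisation of A has diagonal entries -5, -26/5, -3/13.
Counting signs: 3 negative.
Hence Q is negative definite.
⟨·,·⟩ is an inner product exactly when A is positive definite.

no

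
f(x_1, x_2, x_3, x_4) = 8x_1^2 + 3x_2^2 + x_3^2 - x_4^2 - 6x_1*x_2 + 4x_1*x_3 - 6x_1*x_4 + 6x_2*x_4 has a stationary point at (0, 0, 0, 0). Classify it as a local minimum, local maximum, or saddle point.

The Hessian at the origin is H = [[16, -6, 4, -6], [-6, 6, 0, 6], [4, 0, 2, 0], [-6, 6, 0, -2]].
Applying the same elementary operations to the rows and columns of H produces a congruent diagonal matrix with entries 16, 15/4, 2/5, -8.
Counting signs: 3 positive, 1 negative.
H is indefinite, so the origin is a saddle point.

saddle point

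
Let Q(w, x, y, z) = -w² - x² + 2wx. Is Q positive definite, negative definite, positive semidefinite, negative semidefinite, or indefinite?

negative semidefinite

The associated matrix is A = [[-1, 1, 0, 0], [1, -1, 0, 0], [0, 0, 0, 0], [0, 0, 0, 0]].
Row-reducing A symmetrically gives the diagonal entries -1, 0, 0, 0.
So there are 1 negative, 3 zero pivots.
Hence Q is negative semidefinite.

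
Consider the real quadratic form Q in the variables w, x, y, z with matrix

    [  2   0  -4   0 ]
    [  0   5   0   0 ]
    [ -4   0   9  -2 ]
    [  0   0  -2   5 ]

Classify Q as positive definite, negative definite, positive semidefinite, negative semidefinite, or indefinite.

Leading principal minors: Δ_1 = 2, Δ_2 = 10, Δ_3 = 10, Δ_4 = 10.
All leading principal minors are positive, so by Sylvester's criterion Q is positive definite.

positive definite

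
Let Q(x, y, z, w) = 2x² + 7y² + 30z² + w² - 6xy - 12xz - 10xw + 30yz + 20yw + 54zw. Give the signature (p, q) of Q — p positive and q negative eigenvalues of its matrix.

The associated matrix is A = [[2, -3, -6, -5], [-3, 7, 15, 10], [-6, 15, 30, 27], [-5, 10, 27, 1]].
An LDLᵀ factorisation of A has diagonal entries 2, 5/2, -12/5, 1.
So there are 3 positive, 1 negative pivots.

(3, 1)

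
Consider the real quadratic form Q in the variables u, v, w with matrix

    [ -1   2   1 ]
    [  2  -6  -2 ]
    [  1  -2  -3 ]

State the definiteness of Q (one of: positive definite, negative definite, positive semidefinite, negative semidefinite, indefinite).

Leading principal minors: Δ_1 = -1, Δ_2 = 2, Δ_3 = -4.
The signs alternate starting with Δ_1 < 0, so by Sylvester's criterion Q is negative definite.

negative definite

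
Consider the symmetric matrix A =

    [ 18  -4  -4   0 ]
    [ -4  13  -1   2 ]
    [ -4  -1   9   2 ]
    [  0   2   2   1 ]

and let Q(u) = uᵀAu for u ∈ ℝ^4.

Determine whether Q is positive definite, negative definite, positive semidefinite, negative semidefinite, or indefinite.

indefinite

Applying the same elementary operations to the rows and columns of A produces a congruent diagonal matrix with entries 18, 109/9, 852/109, -1/71.
Counting signs: 3 positive, 1 negative.
Hence Q is indefinite.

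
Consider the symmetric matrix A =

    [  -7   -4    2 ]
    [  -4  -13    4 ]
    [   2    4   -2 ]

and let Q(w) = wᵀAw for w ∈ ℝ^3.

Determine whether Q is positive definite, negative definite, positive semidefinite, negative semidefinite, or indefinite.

negative definite

Row-reducing A symmetrically gives the diagonal entries -7, -75/7, -2/3.
Counting signs: 3 negative.
Hence Q is negative definite.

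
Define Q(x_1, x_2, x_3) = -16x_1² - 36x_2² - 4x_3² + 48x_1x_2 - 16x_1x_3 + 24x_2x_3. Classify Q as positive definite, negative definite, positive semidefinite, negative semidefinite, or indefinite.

negative semidefinite

Write A = [[-16, 24, -8], [24, -36, 12], [-8, 12, -4]].
Symmetric row and column elimination reduces A to a congruent diagonal form with pivots -16, 0, 0.
So there are 1 negative, 2 zero pivots.
Hence Q is negative semidefinite.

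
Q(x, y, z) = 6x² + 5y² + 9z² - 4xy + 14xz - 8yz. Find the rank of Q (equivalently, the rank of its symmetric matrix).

3

The associated matrix is A = [[6, -2, 7], [-2, 5, -4], [7, -4, 9]].
Applying the same elementary operations to the rows and columns of A produces a congruent diagonal matrix with entries 6, 13/3, 5/26.
Counting signs: 3 positive.
The rank is the number of nonzero pivots: 3.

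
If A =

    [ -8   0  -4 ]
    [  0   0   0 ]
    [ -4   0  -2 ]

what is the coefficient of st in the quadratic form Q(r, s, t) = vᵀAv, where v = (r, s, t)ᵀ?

The coefficient of st is A[2,3] + A[3,2] = 2·0 = 0.

0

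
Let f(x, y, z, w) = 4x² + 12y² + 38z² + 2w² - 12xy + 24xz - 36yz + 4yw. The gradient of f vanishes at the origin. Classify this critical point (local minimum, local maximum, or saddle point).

The Hessian at the origin is H = [[8, -12, 24, 0], [-12, 24, -36, 4], [24, -36, 76, 0], [0, 4, 0, 4]].
Applying the same elementary operations to the rows and columns of H produces a congruent diagonal matrix with entries 8, 6, 4, 4/3.
Counting signs: 4 positive.
H is positive definite, so the origin is a strict local minimum.

local minimum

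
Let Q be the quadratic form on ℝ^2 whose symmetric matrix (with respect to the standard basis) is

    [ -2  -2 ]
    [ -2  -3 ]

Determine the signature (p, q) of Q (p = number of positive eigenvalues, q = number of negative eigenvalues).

Congruent diagonalization of A (simultaneous row and column reduction) yields pivots -2, -1.
So there are 2 negative pivots.

(0, 2)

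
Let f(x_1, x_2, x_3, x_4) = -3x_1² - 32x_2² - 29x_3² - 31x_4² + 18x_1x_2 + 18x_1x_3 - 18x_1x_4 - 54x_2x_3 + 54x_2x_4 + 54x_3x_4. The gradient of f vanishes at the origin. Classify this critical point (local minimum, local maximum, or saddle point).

The Hessian at the origin is H = [[-6, 18, 18, -18], [18, -64, -54, 54], [18, -54, -58, 54], [-18, 54, 54, -62]].
Row-reducing H symmetrically gives the diagonal entries -6, -10, -4, -8.
That gives 4 negative pivots.
H is negative definite, so the origin is a strict local maximum.

local maximum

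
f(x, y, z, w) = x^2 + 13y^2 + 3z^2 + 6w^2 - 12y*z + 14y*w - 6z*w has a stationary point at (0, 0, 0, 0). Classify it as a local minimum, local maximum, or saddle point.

local minimum

The Hessian at the origin is H = [[2, 0, 0, 0], [0, 26, -12, 14], [0, -12, 6, -6], [0, 14, -6, 12]].
Congruent diagonalization of H (simultaneous row and column reduction) yields pivots 2, 26, 6/13, 4.
Counting signs: 4 positive.
H is positive definite, so the origin is a strict local minimum.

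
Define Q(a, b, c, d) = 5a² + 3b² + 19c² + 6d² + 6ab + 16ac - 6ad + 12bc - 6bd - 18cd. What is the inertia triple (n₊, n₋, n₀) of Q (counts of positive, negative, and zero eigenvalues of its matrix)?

Write A = [[5, 3, 8, -3], [3, 3, 6, -3], [8, 6, 19, -9], [-3, -3, -9, 6]].
Row-reducing A symmetrically gives the diagonal entries 5, 6/5, 5, 6/5.
That gives 4 positive pivots.

(4, 0, 0)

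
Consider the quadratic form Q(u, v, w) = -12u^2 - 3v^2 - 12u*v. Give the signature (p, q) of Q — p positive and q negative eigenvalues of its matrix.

(0, 1)

The associated matrix is A = [[-12, -6, 0], [-6, -3, 0], [0, 0, 0]].
Symmetric row and column elimination reduces A to a congruent diagonal form with pivots -12, 0, 0.
That gives 1 negative, 2 zero pivots.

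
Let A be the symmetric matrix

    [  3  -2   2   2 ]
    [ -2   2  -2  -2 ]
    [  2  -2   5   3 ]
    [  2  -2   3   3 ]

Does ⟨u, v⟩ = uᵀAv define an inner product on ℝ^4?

yes

Congruent diagonalization of A (simultaneous row and column reduction) yields pivots 3, 2/3, 3, 2/3.
Counting signs: 4 positive.
Hence Q is positive definite.
⟨·,·⟩ is an inner product exactly when A is positive definite.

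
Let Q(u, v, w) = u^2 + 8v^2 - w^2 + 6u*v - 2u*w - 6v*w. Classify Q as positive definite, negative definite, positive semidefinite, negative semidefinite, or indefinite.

indefinite

The associated matrix is A = [[1, 3, -1], [3, 8, -3], [-1, -3, -1]].
Congruent diagonalization of A (simultaneous row and column reduction) yields pivots 1, -1, -2.
So there are 1 positive, 2 negative pivots.
Hence Q is indefinite.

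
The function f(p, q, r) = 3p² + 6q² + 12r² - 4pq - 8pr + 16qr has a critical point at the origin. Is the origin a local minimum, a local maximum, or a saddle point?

local minimum

The Hessian at the origin is H = [[6, -4, -8], [-4, 12, 16], [-8, 16, 24]].
Row-reducing H symmetrically gives the diagonal entries 6, 28/3, 8/7.
Counting signs: 3 positive.
H is positive definite, so the origin is a strict local minimum.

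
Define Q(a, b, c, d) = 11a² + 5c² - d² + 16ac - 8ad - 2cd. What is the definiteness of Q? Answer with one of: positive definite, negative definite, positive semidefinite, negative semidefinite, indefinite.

indefinite

Write A = [[11, 0, 8, -4], [0, 0, 0, 0], [8, 0, 5, -1], [-4, 0, -1, -1]].
Congruent diagonalization of A (simultaneous row and column reduction) yields pivots 11, 0, -9/11, 2.
Counting signs: 2 positive, 1 negative, 1 zero.
Hence Q is indefinite.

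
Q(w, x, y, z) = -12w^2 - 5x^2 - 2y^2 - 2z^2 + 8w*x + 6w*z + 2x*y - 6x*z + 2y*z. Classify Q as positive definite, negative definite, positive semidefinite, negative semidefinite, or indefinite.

Write A = [[-12, 4, 0, 3], [4, -5, 1, -3], [0, 1, -2, 1], [3, -3, 1, -2]].
Congruent diagonalization of A (simultaneous row and column reduction) yields pivots -12, -11/3, -19/11, -3/76.
That gives 4 negative pivots.
Hence Q is negative definite.

negative definite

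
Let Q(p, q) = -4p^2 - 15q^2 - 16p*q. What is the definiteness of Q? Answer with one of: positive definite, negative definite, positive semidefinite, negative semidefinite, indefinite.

Write A = [[-4, -8], [-8, -15]].
Applying the same elementary operations to the rows and columns of A produces a congruent diagonal matrix with entries -4, 1.
Counting signs: 1 positive, 1 negative.
Hence Q is indefinite.

indefinite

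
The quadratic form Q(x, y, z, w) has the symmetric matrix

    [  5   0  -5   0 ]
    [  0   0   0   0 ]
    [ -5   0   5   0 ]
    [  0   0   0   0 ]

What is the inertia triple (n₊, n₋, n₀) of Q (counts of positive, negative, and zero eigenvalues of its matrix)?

Applying the same elementary operations to the rows and columns of A produces a congruent diagonal matrix with entries 5, 0, 0, 0.
Counting signs: 1 positive, 3 zero.

(1, 0, 3)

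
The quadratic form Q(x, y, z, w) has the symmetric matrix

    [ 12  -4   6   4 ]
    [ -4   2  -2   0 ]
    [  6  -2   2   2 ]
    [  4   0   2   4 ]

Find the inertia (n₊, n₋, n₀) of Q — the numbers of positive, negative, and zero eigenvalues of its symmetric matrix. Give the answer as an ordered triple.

Congruent diagonalization of A (simultaneous row and column reduction) yields pivots 12, 2/3, -1, 0.
So there are 2 positive, 1 negative, 1 zero pivots.

(2, 1, 1)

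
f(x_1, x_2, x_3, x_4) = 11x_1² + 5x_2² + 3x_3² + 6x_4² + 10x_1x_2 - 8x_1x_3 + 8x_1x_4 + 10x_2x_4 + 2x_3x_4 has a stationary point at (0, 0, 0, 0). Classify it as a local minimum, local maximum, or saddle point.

The Hessian at the origin is H = [[22, 10, -8, 8], [10, 10, 0, 10], [-8, 0, 6, 2], [8, 10, 2, 12]].
Row-reducing H symmetrically gives the diagonal entries 22, 60/11, 2/3, 1.
Counting signs: 4 positive.
H is positive definite, so the origin is a strict local minimum.

local minimum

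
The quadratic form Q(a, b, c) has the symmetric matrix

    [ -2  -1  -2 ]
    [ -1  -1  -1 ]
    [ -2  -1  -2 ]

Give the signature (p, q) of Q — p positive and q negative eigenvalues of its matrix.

Symmetric row and column elimination reduces A to a congruent diagonal form with pivots -2, -1/2, 0.
So there are 2 negative, 1 zero pivots.

(0, 2)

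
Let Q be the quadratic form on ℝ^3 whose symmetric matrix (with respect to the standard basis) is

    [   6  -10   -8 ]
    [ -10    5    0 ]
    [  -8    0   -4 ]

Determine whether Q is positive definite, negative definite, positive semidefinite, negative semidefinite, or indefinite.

Row-reducing A symmetrically gives the diagonal entries 6, -35/3, 4/7.
So there are 2 positive, 1 negative pivots.
Hence Q is indefinite.

indefinite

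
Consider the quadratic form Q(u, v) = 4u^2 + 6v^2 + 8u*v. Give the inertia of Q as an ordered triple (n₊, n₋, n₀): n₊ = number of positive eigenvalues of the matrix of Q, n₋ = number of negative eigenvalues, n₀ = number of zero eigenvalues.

The associated matrix is A = [[4, 4], [4, 6]].
Symmetric row and column elimination reduces A to a congruent diagonal form with pivots 4, 2.
Counting signs: 2 positive.

(2, 0, 0)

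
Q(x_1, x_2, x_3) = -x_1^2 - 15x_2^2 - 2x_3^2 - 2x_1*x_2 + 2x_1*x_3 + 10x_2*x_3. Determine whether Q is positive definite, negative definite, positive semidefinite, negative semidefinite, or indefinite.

The associated matrix is A = [[-1, -1, 1], [-1, -15, 5], [1, 5, -2]].
An LDLᵀ factorisation of A has diagonal entries -1, -14, 1/7.
Counting signs: 1 positive, 2 negative.
Hence Q is indefinite.

indefinite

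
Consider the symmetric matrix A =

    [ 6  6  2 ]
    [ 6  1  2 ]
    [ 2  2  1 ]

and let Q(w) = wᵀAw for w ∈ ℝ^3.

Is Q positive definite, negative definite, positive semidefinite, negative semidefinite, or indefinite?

indefinite

Row-reducing A symmetrically gives the diagonal entries 6, -5, 1/3.
That gives 2 positive, 1 negative pivots.
Hence Q is indefinite.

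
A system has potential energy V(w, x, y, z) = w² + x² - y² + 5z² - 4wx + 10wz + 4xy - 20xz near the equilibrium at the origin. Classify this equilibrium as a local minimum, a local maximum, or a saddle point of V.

saddle point

The Hessian at the origin is H = [[2, -4, 0, 10], [-4, 2, 4, -20], [0, 4, -2, 0], [10, -20, 0, 10]].
Symmetric row and column elimination reduces H to a congruent diagonal form with pivots 2, -6, 2/3, -40.
That gives 2 positive, 2 negative pivots.
H is indefinite, so the origin is a saddle point.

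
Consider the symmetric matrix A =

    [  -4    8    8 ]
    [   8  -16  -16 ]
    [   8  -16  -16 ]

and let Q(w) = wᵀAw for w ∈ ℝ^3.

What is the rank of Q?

1

Applying the same elementary operations to the rows and columns of A produces a congruent diagonal matrix with entries -4, 0, 0.
So there are 1 negative, 2 zero pivots.
The rank is the number of nonzero pivots: 1.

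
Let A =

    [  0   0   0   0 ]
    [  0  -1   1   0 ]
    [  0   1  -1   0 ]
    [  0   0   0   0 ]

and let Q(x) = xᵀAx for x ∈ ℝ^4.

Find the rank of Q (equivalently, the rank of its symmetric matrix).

1

Symmetric row and column elimination reduces A to a congruent diagonal form with pivots 0, -1, 0, 0.
Counting signs: 1 negative, 3 zero.
The rank is the number of nonzero pivots: 1.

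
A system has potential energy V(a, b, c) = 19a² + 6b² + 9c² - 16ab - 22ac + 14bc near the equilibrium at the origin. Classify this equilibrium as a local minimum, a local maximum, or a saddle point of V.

local minimum

The Hessian at the origin is H = [[38, -16, -22], [-16, 12, 14], [-22, 14, 18]].
An LDLᵀ factorisation of H has diagonal entries 38, 100/19, 1.
Counting signs: 3 positive.
H is positive definite, so the origin is a strict local minimum.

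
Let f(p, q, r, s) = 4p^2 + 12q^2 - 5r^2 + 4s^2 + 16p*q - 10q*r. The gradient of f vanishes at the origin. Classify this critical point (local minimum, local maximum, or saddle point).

saddle point

The Hessian at the origin is H = [[8, 16, 0, 0], [16, 24, -10, 0], [0, -10, -10, 0], [0, 0, 0, 8]].
Symmetric row and column elimination reduces H to a congruent diagonal form with pivots 8, -8, 5/2, 8.
Counting signs: 3 positive, 1 negative.
H is indefinite, so the origin is a saddle point.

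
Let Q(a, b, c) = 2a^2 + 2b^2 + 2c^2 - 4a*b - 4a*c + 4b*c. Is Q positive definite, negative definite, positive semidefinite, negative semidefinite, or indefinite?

positive semidefinite

The associated matrix is A = [[2, -2, -2], [-2, 2, 2], [-2, 2, 2]].
Congruent diagonalization of A (simultaneous row and column reduction) yields pivots 2, 0, 0.
Counting signs: 1 positive, 2 zero.
Hence Q is positive semidefinite.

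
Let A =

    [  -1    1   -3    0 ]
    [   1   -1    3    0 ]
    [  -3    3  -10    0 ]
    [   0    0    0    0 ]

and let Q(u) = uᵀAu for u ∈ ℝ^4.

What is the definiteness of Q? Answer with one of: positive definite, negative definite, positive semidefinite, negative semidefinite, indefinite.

Applying the same elementary operations to the rows and columns of A produces a congruent diagonal matrix with entries -1, 0, -1, 0.
So there are 2 negative, 2 zero pivots.
Hence Q is negative semidefinite.

negative semidefinite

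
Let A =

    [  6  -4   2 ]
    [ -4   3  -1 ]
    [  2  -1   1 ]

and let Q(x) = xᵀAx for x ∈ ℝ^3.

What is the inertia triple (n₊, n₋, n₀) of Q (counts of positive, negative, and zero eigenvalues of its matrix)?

Row-reducing A symmetrically gives the diagonal entries 6, 1/3, 0.
Counting signs: 2 positive, 1 zero.

(2, 0, 1)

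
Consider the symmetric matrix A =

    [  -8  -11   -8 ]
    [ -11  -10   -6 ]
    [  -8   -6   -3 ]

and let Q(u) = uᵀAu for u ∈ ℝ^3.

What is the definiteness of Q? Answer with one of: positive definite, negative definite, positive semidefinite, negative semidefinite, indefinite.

indefinite

An LDLᵀ factorisation of A has diagonal entries -8, 41/8, 5/41.
That gives 2 positive, 1 negative pivots.
Hence Q is indefinite.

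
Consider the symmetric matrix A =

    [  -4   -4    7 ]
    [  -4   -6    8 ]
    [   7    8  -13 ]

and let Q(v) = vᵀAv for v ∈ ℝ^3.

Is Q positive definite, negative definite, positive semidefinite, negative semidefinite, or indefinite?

Applying the same elementary operations to the rows and columns of A produces a congruent diagonal matrix with entries -4, -2, -1/4.
That gives 3 negative pivots.
Hence Q is negative definite.

negative definite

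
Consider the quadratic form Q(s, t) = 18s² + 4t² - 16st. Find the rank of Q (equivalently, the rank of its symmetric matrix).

2

Write A = [[18, -8], [-8, 4]].
Applying the same elementary operations to the rows and columns of A produces a congruent diagonal matrix with entries 18, 4/9.
That gives 2 positive pivots.
The rank is the number of nonzero pivots: 2.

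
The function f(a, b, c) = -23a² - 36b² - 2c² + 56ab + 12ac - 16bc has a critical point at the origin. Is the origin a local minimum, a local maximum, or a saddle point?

local maximum

The Hessian at the origin is H = [[-46, 56, 12], [56, -72, -16], [12, -16, -4]].
Applying the same elementary operations to the rows and columns of H produces a congruent diagonal matrix with entries -46, -88/23, -4/11.
So there are 3 negative pivots.
H is negative definite, so the origin is a strict local maximum.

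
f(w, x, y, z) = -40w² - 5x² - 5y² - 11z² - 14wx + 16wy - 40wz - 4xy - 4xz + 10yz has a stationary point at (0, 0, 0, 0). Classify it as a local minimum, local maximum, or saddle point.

The Hessian at the origin is H = [[-80, -14, 16, -40], [-14, -10, -4, -4], [16, -4, -10, 10], [-40, -4, 10, -22]].
Congruent diagonalization of H (simultaneous row and column reduction) yields pivots -80, -151/20, -102/151, -4/51.
So there are 4 negative pivots.
H is negative definite, so the origin is a strict local maximum.

local maximum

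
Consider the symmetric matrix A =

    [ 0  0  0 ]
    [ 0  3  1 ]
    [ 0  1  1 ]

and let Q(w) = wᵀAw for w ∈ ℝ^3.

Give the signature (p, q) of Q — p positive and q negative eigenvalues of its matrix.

Row-reducing A symmetrically gives the diagonal entries 0, 3, 2/3.
So there are 2 positive, 1 zero pivots.

(2, 0)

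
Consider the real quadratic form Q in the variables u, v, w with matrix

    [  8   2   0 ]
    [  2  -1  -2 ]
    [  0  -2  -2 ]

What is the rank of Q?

3

Congruent diagonalization of A (simultaneous row and column reduction) yields pivots 8, -3/2, 2/3.
So there are 2 positive, 1 negative pivots.
The rank is the number of nonzero pivots: 3.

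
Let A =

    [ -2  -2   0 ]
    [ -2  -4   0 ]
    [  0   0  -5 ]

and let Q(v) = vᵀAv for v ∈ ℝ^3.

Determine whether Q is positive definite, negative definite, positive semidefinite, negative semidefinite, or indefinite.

negative definite

Applying the same elementary operations to the rows and columns of A produces a congruent diagonal matrix with entries -2, -2, -5.
That gives 3 negative pivots.
Hence Q is negative definite.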